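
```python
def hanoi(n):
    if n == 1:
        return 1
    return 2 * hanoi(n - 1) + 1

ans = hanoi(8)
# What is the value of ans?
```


hanoi(8)
= 2 * hanoi(7) + 1
= 2 * (2 * hanoi(6) + 1) + 1
= 2 * (2 * (2 * hanoi(5) + 1) + 1) + 1
= 2 * (2 * (2 * (2 * hanoi(4) + 1) + 1) + 1) + 1
= 2 * (2 * (2 * (2 * (2 * hanoi(3) + 1) + 1) + 1) + 1) + 1
= 2 * (2 * (2 * (2 * (2 * (2 * hanoi(2) + 1) + 1) + 1) + 1) + 1) + 1
= 2 * (2 * (2 * (2 * (2 * (2 * (2 * hanoi(1) + 1) + 1) + 1) + 1) + 1) + 1) + 1
Now compute bottom-up:
hanoi(1) = 1
hanoi(2) = 2 * 1 + 1 = 3
hanoi(3) = 2 * 3 + 1 = 7
hanoi(4) = 2 * 7 + 1 = 15
hanoi(5) = 2 * 15 + 1 = 31
hanoi(6) = 2 * 31 + 1 = 63
hanoi(7) = 2 * 63 + 1 = 127
hanoi(8) = 2 * 127 + 1 = 255
= 255


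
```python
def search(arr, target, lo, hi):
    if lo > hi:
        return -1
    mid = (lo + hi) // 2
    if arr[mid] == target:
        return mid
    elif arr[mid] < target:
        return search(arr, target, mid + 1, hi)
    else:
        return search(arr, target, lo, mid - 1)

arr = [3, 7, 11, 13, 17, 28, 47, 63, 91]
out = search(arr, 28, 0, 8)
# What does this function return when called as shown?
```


search(arr, 28, 0, 8)
lo=0, hi=8, mid=4, arr[mid]=17
17 < 28, search right half
lo=5, hi=8, mid=6, arr[mid]=47
47 > 28, search left half
lo=5, hi=5, mid=5, arr[mid]=28
arr[5] == 28, found at index 5
= 5


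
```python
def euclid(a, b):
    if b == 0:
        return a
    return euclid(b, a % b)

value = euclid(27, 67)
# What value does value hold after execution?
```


euclid(27, 67)
= euclid(67, 27 % 67) = euclid(67, 27)
= euclid(27, 67 % 27) = euclid(27, 13)
= euclid(13, 27 % 13) = euclid(13, 1)
= euclid(1, 13 % 1) = euclid(1, 0)
b == 0, return a = 1


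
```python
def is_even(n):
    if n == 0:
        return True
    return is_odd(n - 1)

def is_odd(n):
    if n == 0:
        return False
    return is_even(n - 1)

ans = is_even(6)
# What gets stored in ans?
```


is_even(6)
= is_odd(5)
= is_even(4)
= is_odd(3)
= is_even(2)
= is_odd(1)
= is_even(0)
n == 0: return True
= True


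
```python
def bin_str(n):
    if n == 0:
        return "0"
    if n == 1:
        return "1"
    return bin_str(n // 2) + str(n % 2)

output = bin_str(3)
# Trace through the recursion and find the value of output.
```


bin_str(3)
= bin_str(1) + "1"
= "1" + "1"
= "11"


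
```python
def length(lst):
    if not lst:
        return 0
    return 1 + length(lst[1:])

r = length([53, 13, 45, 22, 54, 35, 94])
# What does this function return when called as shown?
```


length([53, 13, 45, 22, 54, 35, 94])
= 1 + length([13, 45, 22, 54, 35, 94])
= 1 + 1 + length([45, 22, 54, 35, 94])
= 1 + 1 + 1 + length([22, 54, 35, 94])
= 1 + 1 + 1 + 1 + length([54, 35, 94])
= 1 + 1 + 1 + 1 + 1 + length([35, 94])
= 1 + 1 + 1 + 1 + 1 + 1 + length([94])
= 1 + 1 + 1 + 1 + 1 + 1 + 1 + length([])
= 1 + 1 + 1 + 1 + 1 + 1 + 1 + 0
= 7


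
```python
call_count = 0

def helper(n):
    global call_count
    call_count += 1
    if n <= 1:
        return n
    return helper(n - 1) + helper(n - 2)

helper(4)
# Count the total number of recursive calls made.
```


helper(4) calls helper(3) and helper(2); each non-base call branches into two more.
Let C(k) = total number of calls made by helper(k), including the call to helper(k) itself.
Base cases: C(0) = 1, C(1) = 1
Recurrence: C(k) = 1 + C(k-1) + C(k-2)
  C(2) = 1 + C(1) + C(0) = 1 + 1 + 1 = 3
  C(3) = 1 + C(2) + C(1) = 1 + 3 + 1 = 5
  C(4) = 1 + C(3) + C(2) = 1 + 5 + 3 = 9
Total calls = C(4) = 9


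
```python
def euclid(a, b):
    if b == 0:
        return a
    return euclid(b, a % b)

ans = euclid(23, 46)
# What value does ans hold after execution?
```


euclid(23, 46)
= euclid(46, 23 % 46) = euclid(46, 23)
= euclid(23, 46 % 23) = euclid(23, 0)
b == 0, return a = 23


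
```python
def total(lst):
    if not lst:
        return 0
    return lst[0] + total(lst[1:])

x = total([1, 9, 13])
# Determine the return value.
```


total([1, 9, 13])
= 1 + total([9, 13])
= 1 + 9 + total([13])
= 1 + 9 + 13 + total([])
= 1 + 9 + 13 + 0
= 23


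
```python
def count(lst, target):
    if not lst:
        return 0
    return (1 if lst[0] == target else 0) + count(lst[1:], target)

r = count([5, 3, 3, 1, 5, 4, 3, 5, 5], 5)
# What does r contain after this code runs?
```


count([5, 3, 3, 1, 5, 4, 3, 5, 5], 5)
lst[0]=5 == 5: 1 + count([3, 3, 1, 5, 4, 3, 5, 5], 5)
lst[0]=3 != 5: 0 + count([3, 1, 5, 4, 3, 5, 5], 5)
lst[0]=3 != 5: 0 + count([1, 5, 4, 3, 5, 5], 5)
lst[0]=1 != 5: 0 + count([5, 4, 3, 5, 5], 5)
lst[0]=5 == 5: 1 + count([4, 3, 5, 5], 5)
lst[0]=4 != 5: 0 + count([3, 5, 5], 5)
lst[0]=3 != 5: 0 + count([5, 5], 5)
lst[0]=5 == 5: 1 + count([5], 5)
lst[0]=5 == 5: 1 + count([], 5)
= 4


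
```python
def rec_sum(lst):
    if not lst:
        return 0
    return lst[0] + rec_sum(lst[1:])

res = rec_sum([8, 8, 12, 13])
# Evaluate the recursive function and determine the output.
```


rec_sum([8, 8, 12, 13])
= 8 + rec_sum([8, 12, 13])
= 8 + 8 + rec_sum([12, 13])
= 8 + 8 + 12 + rec_sum([13])
= 8 + 8 + 12 + 13 + rec_sum([])
= 8 + 8 + 12 + 13 + 0
= 41


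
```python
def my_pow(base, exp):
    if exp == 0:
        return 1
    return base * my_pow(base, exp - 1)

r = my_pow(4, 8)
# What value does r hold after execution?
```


my_pow(4, 8)
= 4 * my_pow(4, 7)
= 4 * 4 * my_pow(4, 6)
= 4 * 4 * 4 * my_pow(4, 5)
= 4 * 4 * 4 * 4 * my_pow(4, 4)
= 4 * 4 * 4 * 4 * 4 * my_pow(4, 3)
= 4 * 4 * 4 * 4 * 4 * 4 * my_pow(4, 2)
= 4 * 4 * 4 * 4 * 4 * 4 * 4 * my_pow(4, 1)
= 4 * 4 * 4 * 4 * 4 * 4 * 4 * 4 * my_pow(4, 0)
= 4 * 4 * 4 * 4 * 4 * 4 * 4 * 4 * 1
= 65536


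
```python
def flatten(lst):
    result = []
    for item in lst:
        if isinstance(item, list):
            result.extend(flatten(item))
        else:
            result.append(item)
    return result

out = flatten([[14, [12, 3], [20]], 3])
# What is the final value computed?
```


flatten([[14, [12, 3], [20]], 3])
Processing each element:
  [14, [12, 3], [20]] is a list -> flatten recursively -> [14, 12, 3, 20]
  3 is not a list -> append 3
= [14, 12, 3, 20, 3]


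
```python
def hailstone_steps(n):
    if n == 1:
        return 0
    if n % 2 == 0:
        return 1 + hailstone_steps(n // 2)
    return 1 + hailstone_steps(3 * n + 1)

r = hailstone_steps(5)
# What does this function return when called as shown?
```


hailstone_steps(5)
5 is odd -> 3*5+1 = 16 -> hailstone_steps(16)
16 is even -> hailstone_steps(8)
8 is even -> hailstone_steps(4)
4 is even -> hailstone_steps(2)
2 is even -> hailstone_steps(1)
Reached 1 after 5 steps
= 5


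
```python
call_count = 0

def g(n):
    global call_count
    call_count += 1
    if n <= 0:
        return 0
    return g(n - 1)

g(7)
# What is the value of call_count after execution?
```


g(7) calls g(6) calls ... calls g(0)
Total calls: 7 + 1 (for base case) = 8


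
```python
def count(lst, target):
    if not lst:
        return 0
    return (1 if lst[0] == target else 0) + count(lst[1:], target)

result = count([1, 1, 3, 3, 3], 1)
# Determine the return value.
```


count([1, 1, 3, 3, 3], 1)
lst[0]=1 == 1: 1 + count([1, 3, 3, 3], 1)
lst[0]=1 == 1: 1 + count([3, 3, 3], 1)
lst[0]=3 != 1: 0 + count([3, 3], 1)
lst[0]=3 != 1: 0 + count([3], 1)
lst[0]=3 != 1: 0 + count([], 1)
= 2


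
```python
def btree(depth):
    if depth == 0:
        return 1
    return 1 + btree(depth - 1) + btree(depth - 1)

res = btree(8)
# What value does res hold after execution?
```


btree(8)
= 1 + btree(7) + btree(7)
= 1 + 2 * btree(7)
btree(k) = 2^(k+1) - 1
btree(0) = 1
btree(1) = 3
btree(2) = 7
btree(3) = 15
btree(4) = 31
btree(8) = 2^9 - 1 = 511


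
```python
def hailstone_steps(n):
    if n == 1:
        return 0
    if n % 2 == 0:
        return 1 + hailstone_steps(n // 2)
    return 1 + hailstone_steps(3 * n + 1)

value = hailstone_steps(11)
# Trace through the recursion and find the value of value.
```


hailstone_steps(11)
11 is odd -> 3*11+1 = 34 -> hailstone_steps(34)
34 is even -> hailstone_steps(17)
17 is odd -> 3*17+1 = 52 -> hailstone_steps(52)
52 is even -> hailstone_steps(26)
26 is even -> hailstone_steps(13)
13 is odd -> 3*13+1 = 40 -> hailstone_steps(40)
40 is even -> hailstone_steps(20)
20 is even -> hailstone_steps(10)
10 is even -> hailstone_steps(5)
5 is odd -> 3*5+1 = 16 -> hailstone_steps(16)
16 is even -> hailstone_steps(8)
8 is even -> hailstone_steps(4)
4 is even -> hailstone_steps(2)
2 is even -> hailstone_steps(1)
Reached 1 after 14 steps
= 14


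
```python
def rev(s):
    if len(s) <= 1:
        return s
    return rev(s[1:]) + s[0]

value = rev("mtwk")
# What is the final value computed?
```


rev("mtwk")
= rev("twk") + "m"
= rev("wk") + "t" + "m"
= rev("k") + "w" + "t" + "m"
= "k" + "w" + "t" + "m"
= "kwtm"


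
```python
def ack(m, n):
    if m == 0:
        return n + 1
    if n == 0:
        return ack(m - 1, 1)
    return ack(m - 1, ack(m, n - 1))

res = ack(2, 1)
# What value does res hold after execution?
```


ack(2, 1)
= ack(1, ack(2, 0))
First compute ack(2, 0) = 3
= ack(1, 3)
= 5


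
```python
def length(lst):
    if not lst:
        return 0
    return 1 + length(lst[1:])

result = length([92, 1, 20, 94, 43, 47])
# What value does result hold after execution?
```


length([92, 1, 20, 94, 43, 47])
= 1 + length([1, 20, 94, 43, 47])
= 1 + 1 + length([20, 94, 43, 47])
= 1 + 1 + 1 + length([94, 43, 47])
= 1 + 1 + 1 + 1 + length([43, 47])
= 1 + 1 + 1 + 1 + 1 + length([47])
= 1 + 1 + 1 + 1 + 1 + 1 + length([])
= 1 + 1 + 1 + 1 + 1 + 1 + 0
= 6


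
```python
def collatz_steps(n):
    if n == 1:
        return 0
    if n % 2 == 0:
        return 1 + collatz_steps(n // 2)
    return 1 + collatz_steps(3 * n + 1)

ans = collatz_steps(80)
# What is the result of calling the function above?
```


collatz_steps(80)
80 is even -> collatz_steps(40)
40 is even -> collatz_steps(20)
20 is even -> collatz_steps(10)
10 is even -> collatz_steps(5)
5 is odd -> 3*5+1 = 16 -> collatz_steps(16)
16 is even -> collatz_steps(8)
8 is even -> collatz_steps(4)
4 is even -> collatz_steps(2)
2 is even -> collatz_steps(1)
Reached 1 after 9 steps
= 9


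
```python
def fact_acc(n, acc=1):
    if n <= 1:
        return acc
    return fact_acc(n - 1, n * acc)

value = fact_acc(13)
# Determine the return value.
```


fact_acc(13, 1)
= fact_acc(12, 13 * 1) = fact_acc(12, 13)
= fact_acc(11, 12 * 13) = fact_acc(11, 156)
= fact_acc(10, 11 * 156) = fact_acc(10, 1716)
= fact_acc(9, 10 * 1716) = fact_acc(9, 17160)
= fact_acc(8, 9 * 17160) = fact_acc(8, 154440)
= fact_acc(7, 8 * 154440) = fact_acc(7, 1235520)
= fact_acc(6, 7 * 1235520) = fact_acc(6, 8648640)
= fact_acc(5, 6 * 8648640) = fact_acc(5, 51891840)
= fact_acc(4, 5 * 51891840) = fact_acc(4, 259459200)
= fact_acc(3, 4 * 259459200) = fact_acc(3, 1037836800)
= fact_acc(2, 3 * 1037836800) = fact_acc(2, 3113510400)
= fact_acc(1, 2 * 3113510400) = fact_acc(1, 6227020800)
n <= 1, return acc = 6227020800


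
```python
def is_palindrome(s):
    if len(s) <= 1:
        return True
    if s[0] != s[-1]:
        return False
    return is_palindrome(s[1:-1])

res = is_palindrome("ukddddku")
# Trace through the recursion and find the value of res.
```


is_palindrome("ukddddku")
"ukddddku": s[0]='u' == s[-1]='u' -> is_palindrome("kddddk")
"kddddk": s[0]='k' == s[-1]='k' -> is_palindrome("dddd")
"dddd": s[0]='d' == s[-1]='d' -> is_palindrome("dd")
"dd": s[0]='d' == s[-1]='d' -> is_palindrome("")
"": len <= 1 -> True
= True


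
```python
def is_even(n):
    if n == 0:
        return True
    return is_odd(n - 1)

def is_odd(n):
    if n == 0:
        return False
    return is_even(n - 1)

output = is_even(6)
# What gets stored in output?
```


is_even(6)
= is_odd(5)
= is_even(4)
= is_odd(3)
= is_even(2)
= is_odd(1)
= is_even(0)
n == 0: return True
= True


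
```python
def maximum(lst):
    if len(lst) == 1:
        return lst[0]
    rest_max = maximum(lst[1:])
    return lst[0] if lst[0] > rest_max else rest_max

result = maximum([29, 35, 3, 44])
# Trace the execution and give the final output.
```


maximum([29, 35, 3, 44])
= compare 29 with maximum([35, 3, 44])
= compare 35 with maximum([3, 44])
= compare 3 with maximum([44])
Base: maximum([44]) = 44
compare 3 with 44: max = 44
compare 35 with 44: max = 44
compare 29 with 44: max = 44
= 44


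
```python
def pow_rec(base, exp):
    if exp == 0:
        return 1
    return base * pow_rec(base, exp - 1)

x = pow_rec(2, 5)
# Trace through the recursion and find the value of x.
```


pow_rec(2, 5)
= 2 * pow_rec(2, 4)
= 2 * 2 * pow_rec(2, 3)
= 2 * 2 * 2 * pow_rec(2, 2)
= 2 * 2 * 2 * 2 * pow_rec(2, 1)
= 2 * 2 * 2 * 2 * 2 * pow_rec(2, 0)
= 2 * 2 * 2 * 2 * 2 * 1
= 32


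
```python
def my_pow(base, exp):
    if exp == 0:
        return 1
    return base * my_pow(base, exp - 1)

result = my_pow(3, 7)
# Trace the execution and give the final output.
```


my_pow(3, 7)
= 3 * my_pow(3, 6)
= 3 * 3 * my_pow(3, 5)
= 3 * 3 * 3 * my_pow(3, 4)
= 3 * 3 * 3 * 3 * my_pow(3, 3)
= 3 * 3 * 3 * 3 * 3 * my_pow(3, 2)
= 3 * 3 * 3 * 3 * 3 * 3 * my_pow(3, 1)
= 3 * 3 * 3 * 3 * 3 * 3 * 3 * my_pow(3, 0)
= 3 * 3 * 3 * 3 * 3 * 3 * 3 * 1
= 2187


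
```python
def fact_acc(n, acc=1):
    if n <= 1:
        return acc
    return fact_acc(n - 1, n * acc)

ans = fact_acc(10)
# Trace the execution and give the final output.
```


fact_acc(10, 1)
= fact_acc(9, 10 * 1) = fact_acc(9, 10)
= fact_acc(8, 9 * 10) = fact_acc(8, 90)
= fact_acc(7, 8 * 90) = fact_acc(7, 720)
= fact_acc(6, 7 * 720) = fact_acc(6, 5040)
= fact_acc(5, 6 * 5040) = fact_acc(5, 30240)
= fact_acc(4, 5 * 30240) = fact_acc(4, 151200)
= fact_acc(3, 4 * 151200) = fact_acc(3, 604800)
= fact_acc(2, 3 * 604800) = fact_acc(2, 1814400)
= fact_acc(1, 2 * 1814400) = fact_acc(1, 3628800)
n <= 1, return acc = 3628800


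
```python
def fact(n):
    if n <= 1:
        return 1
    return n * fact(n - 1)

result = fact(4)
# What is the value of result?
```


fact(4)
= 4 * fact(3)
= 4 * 3 * fact(2)
= 4 * 3 * 2 * fact(1)
= 4 * 3 * 2 * 1
= 24


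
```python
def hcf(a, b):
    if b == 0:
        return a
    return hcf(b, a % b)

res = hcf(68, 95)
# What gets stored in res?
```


hcf(68, 95)
= hcf(95, 68 % 95) = hcf(95, 68)
= hcf(68, 95 % 68) = hcf(68, 27)
= hcf(27, 68 % 27) = hcf(27, 14)
= hcf(14, 27 % 14) = hcf(14, 13)
= hcf(13, 14 % 13) = hcf(13, 1)
= hcf(1, 13 % 1) = hcf(1, 0)
b == 0, return a = 1


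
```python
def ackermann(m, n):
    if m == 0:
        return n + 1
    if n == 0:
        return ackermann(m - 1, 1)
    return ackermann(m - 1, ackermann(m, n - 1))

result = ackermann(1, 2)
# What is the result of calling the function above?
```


ackermann(1, 2)
= ackermann(0, ackermann(1, 1))
First compute ackermann(1, 1) = 3
= ackermann(0, 3)
= 4


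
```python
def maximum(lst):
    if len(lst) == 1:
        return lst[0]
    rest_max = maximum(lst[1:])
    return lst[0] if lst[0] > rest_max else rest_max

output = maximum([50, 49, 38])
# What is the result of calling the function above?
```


maximum([50, 49, 38])
= compare 50 with maximum([49, 38])
= compare 49 with maximum([38])
Base: maximum([38]) = 38
compare 49 with 38: max = 49
compare 50 with 49: max = 50
= 50


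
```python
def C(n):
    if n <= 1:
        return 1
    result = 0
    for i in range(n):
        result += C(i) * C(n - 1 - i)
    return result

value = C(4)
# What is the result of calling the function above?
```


C(4)
= sum of C(i) * C(4-1-i) for i in 0..3
First compute sub-values bottom-up:
  C(0) = 1, C(1) = 1
  C(2) = 1*1 + 1*1 = 2
  C(3) = 1*2 + 1*1 + 2*1 = 5
Now C(4):
  C(0)*C(3) = 1*5 = 5
  C(1)*C(2) = 1*2 = 2
  C(2)*C(1) = 2*1 = 2
  C(3)*C(0) = 5*1 = 5
= 5 + 2 + 2 + 5
= 14


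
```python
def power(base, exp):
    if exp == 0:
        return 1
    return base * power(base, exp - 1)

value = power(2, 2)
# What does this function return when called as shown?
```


power(2, 2)
= 2 * power(2, 1)
= 2 * 2 * power(2, 0)
= 2 * 2 * 1
= 4


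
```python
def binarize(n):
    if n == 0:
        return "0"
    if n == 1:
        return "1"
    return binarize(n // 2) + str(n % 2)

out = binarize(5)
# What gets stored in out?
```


binarize(5)
= binarize(2) + "1"
= binarize(1) + "0" + "1"
= "1" + "0" + "1"
= "101"


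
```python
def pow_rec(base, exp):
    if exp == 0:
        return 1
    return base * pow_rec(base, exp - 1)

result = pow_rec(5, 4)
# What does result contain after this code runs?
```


pow_rec(5, 4)
= 5 * pow_rec(5, 3)
= 5 * 5 * pow_rec(5, 2)
= 5 * 5 * 5 * pow_rec(5, 1)
= 5 * 5 * 5 * 5 * pow_rec(5, 0)
= 5 * 5 * 5 * 5 * 1
= 625


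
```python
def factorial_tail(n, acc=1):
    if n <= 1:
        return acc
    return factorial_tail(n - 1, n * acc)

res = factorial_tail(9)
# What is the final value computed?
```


factorial_tail(9, 1)
= factorial_tail(8, 9 * 1) = factorial_tail(8, 9)
= factorial_tail(7, 8 * 9) = factorial_tail(7, 72)
= factorial_tail(6, 7 * 72) = factorial_tail(6, 504)
= factorial_tail(5, 6 * 504) = factorial_tail(5, 3024)
= factorial_tail(4, 5 * 3024) = factorial_tail(4, 15120)
= factorial_tail(3, 4 * 15120) = factorial_tail(3, 60480)
= factorial_tail(2, 3 * 60480) = factorial_tail(2, 181440)
= factorial_tail(1, 2 * 181440) = factorial_tail(1, 362880)
n <= 1, return acc = 362880


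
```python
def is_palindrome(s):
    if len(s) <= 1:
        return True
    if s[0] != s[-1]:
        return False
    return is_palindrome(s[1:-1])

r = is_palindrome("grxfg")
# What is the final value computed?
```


is_palindrome("grxfg")
"grxfg": s[0]='g' == s[-1]='g' -> is_palindrome("rxf")
"rxf": s[0]='r' != s[-1]='f' -> False
= False


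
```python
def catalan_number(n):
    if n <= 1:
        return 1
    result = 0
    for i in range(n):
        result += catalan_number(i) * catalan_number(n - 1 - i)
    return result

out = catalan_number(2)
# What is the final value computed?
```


catalan_number(2)
= sum of catalan_number(i) * catalan_number(2-1-i) for i in 0..1
  catalan_number(0)*catalan_number(1) = 1*1 = 1
  catalan_number(1)*catalan_number(0) = 1*1 = 1
= 1 + 1
= 2


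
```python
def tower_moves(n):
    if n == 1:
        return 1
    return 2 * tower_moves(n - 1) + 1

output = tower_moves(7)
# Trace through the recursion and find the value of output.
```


tower_moves(7)
= 2 * tower_moves(6) + 1
= 2 * (2 * tower_moves(5) + 1) + 1
= 2 * (2 * (2 * tower_moves(4) + 1) + 1) + 1
= 2 * (2 * (2 * (2 * tower_moves(3) + 1) + 1) + 1) + 1
= 2 * (2 * (2 * (2 * (2 * tower_moves(2) + 1) + 1) + 1) + 1) + 1
= 2 * (2 * (2 * (2 * (2 * (2 * tower_moves(1) + 1) + 1) + 1) + 1) + 1) + 1
Now compute bottom-up:
tower_moves(1) = 1
tower_moves(2) = 2 * 1 + 1 = 3
tower_moves(3) = 2 * 3 + 1 = 7
tower_moves(4) = 2 * 7 + 1 = 15
tower_moves(5) = 2 * 15 + 1 = 31
tower_moves(6) = 2 * 31 + 1 = 63
tower_moves(7) = 2 * 63 + 1 = 127
= 127


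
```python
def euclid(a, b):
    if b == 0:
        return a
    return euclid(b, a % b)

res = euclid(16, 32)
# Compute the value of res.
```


euclid(16, 32)
= euclid(32, 16 % 32) = euclid(32, 16)
= euclid(16, 32 % 16) = euclid(16, 0)
b == 0, return a = 16


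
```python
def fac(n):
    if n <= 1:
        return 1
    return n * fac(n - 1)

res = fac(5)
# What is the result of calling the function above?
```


fac(5)
= 5 * fac(4)
= 5 * 4 * fac(3)
= 5 * 4 * 3 * fac(2)
= 5 * 4 * 3 * 2 * fac(1)
= 5 * 4 * 3 * 2 * 1
= 120


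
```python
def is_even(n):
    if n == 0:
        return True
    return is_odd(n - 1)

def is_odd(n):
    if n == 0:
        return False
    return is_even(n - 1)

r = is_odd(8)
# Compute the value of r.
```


is_odd(8)
= is_even(7)
= is_odd(6)
= is_even(5)
= is_odd(4)
= is_even(3)
= is_odd(2)
= is_even(1)
= is_odd(0)
n == 0: return False
= False


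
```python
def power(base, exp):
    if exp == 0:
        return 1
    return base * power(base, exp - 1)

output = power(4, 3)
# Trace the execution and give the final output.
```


power(4, 3)
= 4 * power(4, 2)
= 4 * 4 * power(4, 1)
= 4 * 4 * 4 * power(4, 0)
= 4 * 4 * 4 * 1
= 64


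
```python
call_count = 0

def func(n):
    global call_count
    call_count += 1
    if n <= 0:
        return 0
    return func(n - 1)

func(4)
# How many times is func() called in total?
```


func(4) calls func(3) calls ... calls func(0)
Total calls: 4 + 1 (for base case) = 5


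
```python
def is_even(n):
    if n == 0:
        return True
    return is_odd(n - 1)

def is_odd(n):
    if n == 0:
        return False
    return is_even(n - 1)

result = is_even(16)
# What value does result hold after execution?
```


is_even(16)
= is_odd(15)
= is_even(14)
= is_odd(13)
= is_even(12)
= is_odd(11)
= is_even(10)
= is_odd(9)
= is_even(8)
= is_odd(7)
= is_even(6)
= is_odd(5)
= is_even(4)
= is_odd(3)
= is_even(2)
= is_odd(1)
= is_even(0)
n == 0: return True
= True


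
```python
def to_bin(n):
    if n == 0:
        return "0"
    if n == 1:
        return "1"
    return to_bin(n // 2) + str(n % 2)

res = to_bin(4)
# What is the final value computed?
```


to_bin(4)
= to_bin(2) + "0"
= to_bin(1) + "0" + "0"
= "1" + "0" + "0"
= "100"


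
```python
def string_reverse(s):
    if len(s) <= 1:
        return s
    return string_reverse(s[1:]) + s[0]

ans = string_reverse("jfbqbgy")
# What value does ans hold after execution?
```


string_reverse("jfbqbgy")
= string_reverse("fbqbgy") + "j"
= string_reverse("bqbgy") + "f" + "j"
= string_reverse("qbgy") + "b" + "f" + "j"
= string_reverse("bgy") + "q" + "b" + "f" + "j"
= string_reverse("gy") + "b" + "q" + "b" + "f" + "j"
= string_reverse("y") + "g" + "b" + "q" + "b" + "f" + "j"
= "y" + "g" + "b" + "q" + "b" + "f" + "j"
= "ygbqbfj"


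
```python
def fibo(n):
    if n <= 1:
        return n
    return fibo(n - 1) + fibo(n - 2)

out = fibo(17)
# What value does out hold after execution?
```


fibo(17)
= fibo(16) + fibo(15)
= (fibo(15) + fibo(14)) + fibo(15)
Computing bottom-up: fibo(0)=0, fibo(1)=1, fibo(2)=1, fibo(3)=2, fibo(4)=3, fibo(5)=5, fibo(6)=8, fibo(7)=13, fibo(8)=21, fibo(9)=34, fibo(10)=55, fibo(11)=89, fibo(12)=144, fibo(13)=233, fibo(14)=377, fibo(15)=610, fibo(16)=987, fibo(17)=1597
= 1597


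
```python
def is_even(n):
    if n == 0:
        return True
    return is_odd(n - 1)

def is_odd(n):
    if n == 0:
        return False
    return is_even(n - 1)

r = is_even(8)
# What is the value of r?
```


is_even(8)
= is_odd(7)
= is_even(6)
= is_odd(5)
= is_even(4)
= is_odd(3)
= is_even(2)
= is_odd(1)
= is_even(0)
n == 0: return True
= True


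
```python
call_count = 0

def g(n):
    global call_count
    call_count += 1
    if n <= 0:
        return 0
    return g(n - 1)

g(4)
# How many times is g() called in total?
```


g(4) calls g(3) calls ... calls g(0)
Total calls: 4 + 1 (for base case) = 5


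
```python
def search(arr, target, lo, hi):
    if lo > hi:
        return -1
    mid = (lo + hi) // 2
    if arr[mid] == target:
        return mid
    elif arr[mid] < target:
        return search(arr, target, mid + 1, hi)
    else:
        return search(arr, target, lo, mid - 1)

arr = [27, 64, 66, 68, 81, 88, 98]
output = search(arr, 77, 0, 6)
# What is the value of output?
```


search(arr, 77, 0, 6)
lo=0, hi=6, mid=3, arr[mid]=68
68 < 77, search right half
lo=4, hi=6, mid=5, arr[mid]=88
88 > 77, search left half
lo=4, hi=4, mid=4, arr[mid]=81
81 > 77, search left half
lo > hi, target not found, return -1
= -1


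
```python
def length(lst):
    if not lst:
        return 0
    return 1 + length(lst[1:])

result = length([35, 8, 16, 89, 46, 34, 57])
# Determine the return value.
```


length([35, 8, 16, 89, 46, 34, 57])
= 1 + length([8, 16, 89, 46, 34, 57])
= 1 + 1 + length([16, 89, 46, 34, 57])
= 1 + 1 + 1 + length([89, 46, 34, 57])
= 1 + 1 + 1 + 1 + length([46, 34, 57])
= 1 + 1 + 1 + 1 + 1 + length([34, 57])
= 1 + 1 + 1 + 1 + 1 + 1 + length([57])
= 1 + 1 + 1 + 1 + 1 + 1 + 1 + length([])
= 1 + 1 + 1 + 1 + 1 + 1 + 1 + 0
= 7


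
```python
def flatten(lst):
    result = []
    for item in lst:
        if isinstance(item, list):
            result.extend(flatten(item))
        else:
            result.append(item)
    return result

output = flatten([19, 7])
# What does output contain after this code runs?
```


flatten([19, 7])
Processing each element:
  19 is not a list -> append 19
  7 is not a list -> append 7
= [19, 7]


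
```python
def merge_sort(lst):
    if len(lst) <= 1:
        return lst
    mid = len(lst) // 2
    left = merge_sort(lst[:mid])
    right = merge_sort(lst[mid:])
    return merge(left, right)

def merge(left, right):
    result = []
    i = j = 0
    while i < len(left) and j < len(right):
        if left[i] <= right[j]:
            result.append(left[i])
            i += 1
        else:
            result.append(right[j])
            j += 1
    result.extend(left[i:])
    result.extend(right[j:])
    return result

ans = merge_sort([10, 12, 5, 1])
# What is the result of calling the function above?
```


merge_sort([10, 12, 5, 1])
Split into [10, 12] and [5, 1]
Left sorted: [10, 12]
Right sorted: [1, 5]
Merge [10, 12] and [1, 5]
= [1, 5, 10, 12]


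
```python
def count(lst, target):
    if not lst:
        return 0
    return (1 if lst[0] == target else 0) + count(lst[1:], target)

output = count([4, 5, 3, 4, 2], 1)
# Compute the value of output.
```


count([4, 5, 3, 4, 2], 1)
lst[0]=4 != 1: 0 + count([5, 3, 4, 2], 1)
lst[0]=5 != 1: 0 + count([3, 4, 2], 1)
lst[0]=3 != 1: 0 + count([4, 2], 1)
lst[0]=4 != 1: 0 + count([2], 1)
lst[0]=2 != 1: 0 + count([], 1)
= 0


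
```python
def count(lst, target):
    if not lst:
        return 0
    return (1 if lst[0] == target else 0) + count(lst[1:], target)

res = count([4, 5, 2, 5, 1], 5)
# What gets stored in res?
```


count([4, 5, 2, 5, 1], 5)
lst[0]=4 != 5: 0 + count([5, 2, 5, 1], 5)
lst[0]=5 == 5: 1 + count([2, 5, 1], 5)
lst[0]=2 != 5: 0 + count([5, 1], 5)
lst[0]=5 == 5: 1 + count([1], 5)
lst[0]=1 != 5: 0 + count([], 5)
= 2


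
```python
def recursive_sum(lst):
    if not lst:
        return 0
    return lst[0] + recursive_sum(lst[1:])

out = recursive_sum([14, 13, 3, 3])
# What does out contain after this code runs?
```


recursive_sum([14, 13, 3, 3])
= 14 + recursive_sum([13, 3, 3])
= 14 + 13 + recursive_sum([3, 3])
= 14 + 13 + 3 + recursive_sum([3])
= 14 + 13 + 3 + 3 + recursive_sum([])
= 14 + 13 + 3 + 3 + 0
= 33


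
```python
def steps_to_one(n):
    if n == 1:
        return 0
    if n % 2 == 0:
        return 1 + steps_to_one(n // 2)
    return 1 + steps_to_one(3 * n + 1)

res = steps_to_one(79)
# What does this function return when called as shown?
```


steps_to_one(79)
79 is odd -> 3*79+1 = 238 -> steps_to_one(238)
238 is even -> steps_to_one(119)
119 is odd -> 3*119+1 = 358 -> steps_to_one(358)
358 is even -> steps_to_one(179)
179 is odd -> 3*179+1 = 538 -> steps_to_one(538)
538 is even -> steps_to_one(269)
269 is odd -> 3*269+1 = 808 -> steps_to_one(808)
808 is even -> steps_to_one(404)
404 is even -> steps_to_one(202)
202 is even -> steps_to_one(101)
101 is odd -> 3*101+1 = 304 -> steps_to_one(304)
304 is even -> steps_to_one(152)
152 is even -> steps_to_one(76)
76 is even -> steps_to_one(38)
38 is even -> steps_to_one(19)
19 is odd -> 3*19+1 = 58 -> steps_to_one(58)
58 is even -> steps_to_one(29)
29 is odd -> 3*29+1 = 88 -> steps_to_one(88)
88 is even -> steps_to_one(44)
44 is even -> steps_to_one(22)
22 is even -> steps_to_one(11)
11 is odd -> 3*11+1 = 34 -> steps_to_one(34)
34 is even -> steps_to_one(17)
17 is odd -> 3*17+1 = 52 -> steps_to_one(52)
52 is even -> steps_to_one(26)
26 is even -> steps_to_one(13)
13 is odd -> 3*13+1 = 40 -> steps_to_one(40)
40 is even -> steps_to_one(20)
20 is even -> steps_to_one(10)
10 is even -> steps_to_one(5)
5 is odd -> 3*5+1 = 16 -> steps_to_one(16)
16 is even -> steps_to_one(8)
8 is even -> steps_to_one(4)
4 is even -> steps_to_one(2)
2 is even -> steps_to_one(1)
Reached 1 after 35 steps
= 35


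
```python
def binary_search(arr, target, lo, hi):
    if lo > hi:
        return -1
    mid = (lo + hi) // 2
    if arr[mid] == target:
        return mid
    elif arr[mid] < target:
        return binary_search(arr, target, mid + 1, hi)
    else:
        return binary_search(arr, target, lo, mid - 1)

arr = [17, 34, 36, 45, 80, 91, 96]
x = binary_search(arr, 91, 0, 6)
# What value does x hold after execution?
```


binary_search(arr, 91, 0, 6)
lo=0, hi=6, mid=3, arr[mid]=45
45 < 91, search right half
lo=4, hi=6, mid=5, arr[mid]=91
arr[5] == 91, found at index 5
= 5


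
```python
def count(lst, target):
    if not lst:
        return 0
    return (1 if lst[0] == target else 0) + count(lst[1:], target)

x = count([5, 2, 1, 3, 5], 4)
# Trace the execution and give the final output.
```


count([5, 2, 1, 3, 5], 4)
lst[0]=5 != 4: 0 + count([2, 1, 3, 5], 4)
lst[0]=2 != 4: 0 + count([1, 3, 5], 4)
lst[0]=1 != 4: 0 + count([3, 5], 4)
lst[0]=3 != 4: 0 + count([5], 4)
lst[0]=5 != 4: 0 + count([], 4)
= 0


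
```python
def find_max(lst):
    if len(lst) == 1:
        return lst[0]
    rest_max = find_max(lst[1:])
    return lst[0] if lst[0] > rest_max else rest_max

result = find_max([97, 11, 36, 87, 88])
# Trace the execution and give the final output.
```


find_max([97, 11, 36, 87, 88])
= compare 97 with find_max([11, 36, 87, 88])
= compare 11 with find_max([36, 87, 88])
= compare 36 with find_max([87, 88])
= compare 87 with find_max([88])
Base: find_max([88]) = 88
compare 87 with 88: max = 88
compare 36 with 88: max = 88
compare 11 with 88: max = 88
compare 97 with 88: max = 97
= 97


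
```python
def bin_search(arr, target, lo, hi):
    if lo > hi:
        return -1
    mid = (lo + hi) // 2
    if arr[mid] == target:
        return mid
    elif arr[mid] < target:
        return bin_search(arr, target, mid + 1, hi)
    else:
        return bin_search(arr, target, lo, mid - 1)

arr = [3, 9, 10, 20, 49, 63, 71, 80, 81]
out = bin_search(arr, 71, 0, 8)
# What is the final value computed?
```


bin_search(arr, 71, 0, 8)
lo=0, hi=8, mid=4, arr[mid]=49
49 < 71, search right half
lo=5, hi=8, mid=6, arr[mid]=71
arr[6] == 71, found at index 6
= 6


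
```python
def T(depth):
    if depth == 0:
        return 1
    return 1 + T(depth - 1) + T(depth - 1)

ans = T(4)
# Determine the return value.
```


T(4)
= 1 + T(3) + T(3)
= 1 + 2 * T(3)
T(k) = 2^(k+1) - 1
T(0) = 1
T(1) = 3
T(2) = 7
T(3) = 15
T(4) = 31
T(4) = 2^5 - 1 = 31


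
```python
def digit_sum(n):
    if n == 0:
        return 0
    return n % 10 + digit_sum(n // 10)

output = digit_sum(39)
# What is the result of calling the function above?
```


digit_sum(39)
= 9 + digit_sum(3)
= 9 + 3 + digit_sum(0)
= 9 + 3 + 0
= 12


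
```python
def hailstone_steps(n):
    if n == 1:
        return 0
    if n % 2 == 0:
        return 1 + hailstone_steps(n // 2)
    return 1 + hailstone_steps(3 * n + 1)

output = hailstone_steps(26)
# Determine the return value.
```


hailstone_steps(26)
26 is even -> hailstone_steps(13)
13 is odd -> 3*13+1 = 40 -> hailstone_steps(40)
40 is even -> hailstone_steps(20)
20 is even -> hailstone_steps(10)
10 is even -> hailstone_steps(5)
5 is odd -> 3*5+1 = 16 -> hailstone_steps(16)
16 is even -> hailstone_steps(8)
8 is even -> hailstone_steps(4)
4 is even -> hailstone_steps(2)
2 is even -> hailstone_steps(1)
Reached 1 after 10 steps
= 10


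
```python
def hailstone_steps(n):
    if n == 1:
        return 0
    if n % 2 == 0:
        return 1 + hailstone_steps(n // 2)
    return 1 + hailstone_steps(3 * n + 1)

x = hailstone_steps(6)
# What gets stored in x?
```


hailstone_steps(6)
6 is even -> hailstone_steps(3)
3 is odd -> 3*3+1 = 10 -> hailstone_steps(10)
10 is even -> hailstone_steps(5)
5 is odd -> 3*5+1 = 16 -> hailstone_steps(16)
16 is even -> hailstone_steps(8)
8 is even -> hailstone_steps(4)
4 is even -> hailstone_steps(2)
2 is even -> hailstone_steps(1)
Reached 1 after 8 steps
= 8


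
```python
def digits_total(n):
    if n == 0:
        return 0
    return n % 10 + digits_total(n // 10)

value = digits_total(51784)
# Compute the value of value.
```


digits_total(51784)
= 4 + digits_total(5178)
= 4 + 8 + digits_total(517)
= 4 + 8 + 7 + digits_total(51)
= 4 + 8 + 7 + 1 + digits_total(5)
= 4 + 8 + 7 + 1 + 5 + digits_total(0)
= 4 + 8 + 7 + 1 + 5 + 0
= 25


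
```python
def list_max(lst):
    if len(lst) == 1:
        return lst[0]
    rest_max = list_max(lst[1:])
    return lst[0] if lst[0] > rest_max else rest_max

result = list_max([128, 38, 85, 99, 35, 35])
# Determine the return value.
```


list_max([128, 38, 85, 99, 35, 35])
= compare 128 with list_max([38, 85, 99, 35, 35])
= compare 38 with list_max([85, 99, 35, 35])
= compare 85 with list_max([99, 35, 35])
= compare 99 with list_max([35, 35])
= compare 35 with list_max([35])
Base: list_max([35]) = 35
compare 35 with 35: max = 35
compare 99 with 35: max = 99
compare 85 with 99: max = 99
compare 38 with 99: max = 99
compare 128 with 99: max = 128
= 128


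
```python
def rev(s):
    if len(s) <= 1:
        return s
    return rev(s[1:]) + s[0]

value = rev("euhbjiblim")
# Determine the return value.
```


rev("euhbjiblim")
= rev("uhbjiblim") + "e"
= rev("hbjiblim") + "u" + "e"
= rev("bjiblim") + "h" + "u" + "e"
= rev("jiblim") + "b" + "h" + "u" + "e"
= rev("iblim") + "j" + "b" + "h" + "u" + "e"
= rev("blim") + "i" + "j" + "b" + "h" + "u" + "e"
= rev("lim") + "b" + "i" + "j" + "b" + "h" + "u" + "e"
= rev("im") + "l" + "b" + "i" + "j" + "b" + "h" + "u" + "e"
= rev("m") + "i" + "l" + "b" + "i" + "j" + "b" + "h" + "u" + "e"
= "m" + "i" + "l" + "b" + "i" + "j" + "b" + "h" + "u" + "e"
= "milbijbhue"


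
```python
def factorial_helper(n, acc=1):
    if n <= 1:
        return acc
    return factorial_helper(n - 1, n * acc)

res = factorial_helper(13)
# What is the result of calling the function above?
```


factorial_helper(13, 1)
= factorial_helper(12, 13 * 1) = factorial_helper(12, 13)
= factorial_helper(11, 12 * 13) = factorial_helper(11, 156)
= factorial_helper(10, 11 * 156) = factorial_helper(10, 1716)
= factorial_helper(9, 10 * 1716) = factorial_helper(9, 17160)
= factorial_helper(8, 9 * 17160) = factorial_helper(8, 154440)
= factorial_helper(7, 8 * 154440) = factorial_helper(7, 1235520)
= factorial_helper(6, 7 * 1235520) = factorial_helper(6, 8648640)
= factorial_helper(5, 6 * 8648640) = factorial_helper(5, 51891840)
= factorial_helper(4, 5 * 51891840) = factorial_helper(4, 259459200)
= factorial_helper(3, 4 * 259459200) = factorial_helper(3, 1037836800)
= factorial_helper(2, 3 * 1037836800) = factorial_helper(2, 3113510400)
= factorial_helper(1, 2 * 3113510400) = factorial_helper(1, 6227020800)
n <= 1, return acc = 6227020800


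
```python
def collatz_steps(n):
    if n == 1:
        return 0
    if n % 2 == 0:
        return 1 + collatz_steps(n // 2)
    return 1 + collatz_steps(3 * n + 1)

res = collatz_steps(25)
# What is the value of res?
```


collatz_steps(25)
25 is odd -> 3*25+1 = 76 -> collatz_steps(76)
76 is even -> collatz_steps(38)
38 is even -> collatz_steps(19)
19 is odd -> 3*19+1 = 58 -> collatz_steps(58)
58 is even -> collatz_steps(29)
29 is odd -> 3*29+1 = 88 -> collatz_steps(88)
88 is even -> collatz_steps(44)
44 is even -> collatz_steps(22)
22 is even -> collatz_steps(11)
11 is odd -> 3*11+1 = 34 -> collatz_steps(34)
34 is even -> collatz_steps(17)
17 is odd -> 3*17+1 = 52 -> collatz_steps(52)
52 is even -> collatz_steps(26)
26 is even -> collatz_steps(13)
13 is odd -> 3*13+1 = 40 -> collatz_steps(40)
40 is even -> collatz_steps(20)
20 is even -> collatz_steps(10)
10 is even -> collatz_steps(5)
5 is odd -> 3*5+1 = 16 -> collatz_steps(16)
16 is even -> collatz_steps(8)
8 is even -> collatz_steps(4)
4 is even -> collatz_steps(2)
2 is even -> collatz_steps(1)
Reached 1 after 23 steps
= 23


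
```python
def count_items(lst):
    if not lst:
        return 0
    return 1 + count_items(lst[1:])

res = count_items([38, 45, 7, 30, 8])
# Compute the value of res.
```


count_items([38, 45, 7, 30, 8])
= 1 + count_items([45, 7, 30, 8])
= 1 + 1 + count_items([7, 30, 8])
= 1 + 1 + 1 + count_items([30, 8])
= 1 + 1 + 1 + 1 + count_items([8])
= 1 + 1 + 1 + 1 + 1 + count_items([])
= 1 + 1 + 1 + 1 + 1 + 0
= 5


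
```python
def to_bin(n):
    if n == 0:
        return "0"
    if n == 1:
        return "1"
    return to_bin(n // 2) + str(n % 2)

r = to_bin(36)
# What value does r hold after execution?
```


to_bin(36)
= to_bin(18) + "0"
= to_bin(9) + "0" + "0"
= to_bin(4) + "1" + "0" + "0"
= to_bin(2) + "0" + "1" + "0" + "0"
= to_bin(1) + "0" + "0" + "1" + "0" + "0"
= "1" + "0" + "0" + "1" + "0" + "0"
= "100100"


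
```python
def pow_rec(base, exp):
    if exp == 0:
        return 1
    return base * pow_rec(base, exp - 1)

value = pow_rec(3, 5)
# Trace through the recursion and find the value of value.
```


pow_rec(3, 5)
= 3 * pow_rec(3, 4)
= 3 * 3 * pow_rec(3, 3)
= 3 * 3 * 3 * pow_rec(3, 2)
= 3 * 3 * 3 * 3 * pow_rec(3, 1)
= 3 * 3 * 3 * 3 * 3 * pow_rec(3, 0)
= 3 * 3 * 3 * 3 * 3 * 1
= 243


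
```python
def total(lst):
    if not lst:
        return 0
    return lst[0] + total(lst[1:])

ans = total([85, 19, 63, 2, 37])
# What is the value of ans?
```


total([85, 19, 63, 2, 37])
= 85 + total([19, 63, 2, 37])
= 85 + 19 + total([63, 2, 37])
= 85 + 19 + 63 + total([2, 37])
= 85 + 19 + 63 + 2 + total([37])
= 85 + 19 + 63 + 2 + 37 + total([])
= 85 + 19 + 63 + 2 + 37 + 0
= 206


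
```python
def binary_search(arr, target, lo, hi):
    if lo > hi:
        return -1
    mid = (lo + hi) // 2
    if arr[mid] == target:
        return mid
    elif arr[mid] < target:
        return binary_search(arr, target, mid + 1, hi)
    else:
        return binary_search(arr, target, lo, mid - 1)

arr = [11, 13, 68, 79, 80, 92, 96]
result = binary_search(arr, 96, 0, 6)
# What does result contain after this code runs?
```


binary_search(arr, 96, 0, 6)
lo=0, hi=6, mid=3, arr[mid]=79
79 < 96, search right half
lo=4, hi=6, mid=5, arr[mid]=92
92 < 96, search right half
lo=6, hi=6, mid=6, arr[mid]=96
arr[6] == 96, found at index 6
= 6


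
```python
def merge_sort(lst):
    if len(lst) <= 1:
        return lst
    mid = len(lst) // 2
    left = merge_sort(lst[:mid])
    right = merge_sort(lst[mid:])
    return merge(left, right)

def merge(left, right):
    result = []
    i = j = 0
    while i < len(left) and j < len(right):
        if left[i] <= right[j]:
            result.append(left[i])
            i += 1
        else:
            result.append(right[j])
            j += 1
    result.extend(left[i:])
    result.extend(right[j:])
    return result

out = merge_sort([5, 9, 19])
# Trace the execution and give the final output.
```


merge_sort([5, 9, 19])
Split into [5] and [9, 19]
Left sorted: [5]
Right sorted: [9, 19]
Merge [5] and [9, 19]
= [5, 9, 19]


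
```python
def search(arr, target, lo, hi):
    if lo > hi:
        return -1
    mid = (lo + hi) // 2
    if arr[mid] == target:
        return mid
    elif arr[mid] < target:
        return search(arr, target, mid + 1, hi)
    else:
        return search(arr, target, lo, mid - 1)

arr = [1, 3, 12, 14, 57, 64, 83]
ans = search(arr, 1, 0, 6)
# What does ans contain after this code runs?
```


search(arr, 1, 0, 6)
lo=0, hi=6, mid=3, arr[mid]=14
14 > 1, search left half
lo=0, hi=2, mid=1, arr[mid]=3
3 > 1, search left half
lo=0, hi=0, mid=0, arr[mid]=1
arr[0] == 1, found at index 0
= 0


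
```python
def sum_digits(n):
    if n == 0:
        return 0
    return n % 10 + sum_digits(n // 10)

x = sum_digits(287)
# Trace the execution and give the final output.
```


sum_digits(287)
= 7 + sum_digits(28)
= 7 + 8 + sum_digits(2)
= 7 + 8 + 2 + sum_digits(0)
= 7 + 8 + 2 + 0
= 17


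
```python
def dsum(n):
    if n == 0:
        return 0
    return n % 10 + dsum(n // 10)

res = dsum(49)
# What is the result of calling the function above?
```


dsum(49)
= 9 + dsum(4)
= 9 + 4 + dsum(0)
= 9 + 4 + 0
= 13


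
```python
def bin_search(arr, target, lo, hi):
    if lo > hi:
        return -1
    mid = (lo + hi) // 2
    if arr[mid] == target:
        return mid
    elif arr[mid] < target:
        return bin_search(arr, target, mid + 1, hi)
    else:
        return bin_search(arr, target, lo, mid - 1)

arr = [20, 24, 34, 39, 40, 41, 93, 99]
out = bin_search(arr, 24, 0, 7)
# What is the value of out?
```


bin_search(arr, 24, 0, 7)
lo=0, hi=7, mid=3, arr[mid]=39
39 > 24, search left half
lo=0, hi=2, mid=1, arr[mid]=24
arr[1] == 24, found at index 1
= 1
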